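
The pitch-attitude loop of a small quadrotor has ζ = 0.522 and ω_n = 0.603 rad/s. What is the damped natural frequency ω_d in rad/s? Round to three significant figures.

ω_d ≈ 0.514 rad/s

ω_d = ω_n√(1−ζ²) = 0.603·√0.728 = 0.514 rad/s.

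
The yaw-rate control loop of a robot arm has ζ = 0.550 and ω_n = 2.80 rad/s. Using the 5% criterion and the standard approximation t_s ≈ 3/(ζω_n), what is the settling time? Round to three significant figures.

t_s ≈ 1.95 s

t_s ≈ 3/(ζω_n) = 3/(0.550 × 2.80) = 1.95 s.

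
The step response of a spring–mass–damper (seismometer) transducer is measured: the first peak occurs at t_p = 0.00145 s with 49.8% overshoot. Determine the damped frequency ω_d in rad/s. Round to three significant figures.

t_p = π/ω_d, so ω_d = π/0.00145 = 2170 rad/s.

ω_d ≈ 2170 rad/s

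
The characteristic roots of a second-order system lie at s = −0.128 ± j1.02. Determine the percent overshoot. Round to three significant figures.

%OS ≈ 67.4%

The poles are at −σ ± jω_d with σ = 0.128 and ω_d = 1.02, so ω_n = √(σ²+ω_d²) = 1.03 rad/s and ζ = σ/ω_n = 0.125.
Overshoot: exp(−π·0.125/√(1−0.125²)) = 0.674, i.e. 67.4%.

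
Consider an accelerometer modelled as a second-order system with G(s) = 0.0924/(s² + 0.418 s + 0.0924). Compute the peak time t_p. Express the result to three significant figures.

t_p ≈ 14.2 s

ω_n = √0.0924 = 0.304 rad/s; ζ = 0.418/(2·0.304) = 0.688.
ω_d = 0.304·√(1 − 0.688²) = 0.221 rad/s. Then t_p = π/ω_d = 14.2 s.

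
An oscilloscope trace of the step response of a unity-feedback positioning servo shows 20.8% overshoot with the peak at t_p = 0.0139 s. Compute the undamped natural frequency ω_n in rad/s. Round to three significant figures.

ζ from %OS: ζ = |ln 0.208|/√(π²+ln²0.208) = 0.447.
From t_p = π/ω_d, ω_d = π/0.0139 = 226 rad/s, so ω_n = ω_d/√(1−ζ²) = 253 rad/s.

ω_n ≈ 253 rad/s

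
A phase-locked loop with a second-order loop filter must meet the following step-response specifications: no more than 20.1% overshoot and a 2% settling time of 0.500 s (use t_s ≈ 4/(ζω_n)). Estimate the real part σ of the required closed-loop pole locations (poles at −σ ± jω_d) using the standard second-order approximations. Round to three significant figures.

σ ≈ 8.00

The settling-time spec alone fixes σ = ζω_n = 4/t_s = 4/0.500 = 8.00.
(Overshoot then fixes ζ = 0.455 and hence ω_d = σ·√(1−ζ²)/ζ = 15.7 rad/s.)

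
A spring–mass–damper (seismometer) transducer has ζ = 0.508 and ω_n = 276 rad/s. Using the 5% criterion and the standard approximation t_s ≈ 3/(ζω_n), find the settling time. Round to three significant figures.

t_s ≈ 0.0214 s

t_s ≈ 3/(ζω_n) = 3/(0.508 × 276) = 0.0214 s.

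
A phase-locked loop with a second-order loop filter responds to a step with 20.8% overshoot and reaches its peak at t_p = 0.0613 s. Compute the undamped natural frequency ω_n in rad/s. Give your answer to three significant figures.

ω_n ≈ 57.3 rad/s

The overshoot fixes ζ = −ln(OS)/√(π²+ln²(OS)) = 0.447.
t_p = π/ω_d ⇒ ω_d = 51.2 rad/s; then ω_n = ω_d/√(1−ζ²) = 57.3 rad/s.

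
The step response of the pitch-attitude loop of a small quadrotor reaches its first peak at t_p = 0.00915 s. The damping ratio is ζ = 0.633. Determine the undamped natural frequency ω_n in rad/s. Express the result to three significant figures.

ω_n ≈ 444 rad/s

Peak time t_p = π/ω_d, so ω_d = π/t_p = π/0.00915 = 343 rad/s.
ω_n = ω_d/√(1−ζ²) = 343/√0.599 = 444 rad/s.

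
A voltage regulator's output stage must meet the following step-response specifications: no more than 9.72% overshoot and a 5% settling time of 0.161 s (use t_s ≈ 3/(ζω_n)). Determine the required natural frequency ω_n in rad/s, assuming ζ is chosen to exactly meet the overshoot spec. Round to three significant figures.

ω_n ≈ 31.3 rad/s

ζ = −ln(OS)/√(π² + (ln OS)²). With OS = 0.0972, ln OS = −2.331 and ζ = 2.331/3.912 = 0.596.
Then ω_n = 3/(ζ t_s) = 3/(0.596 × 0.161) = 31.3 rad/s.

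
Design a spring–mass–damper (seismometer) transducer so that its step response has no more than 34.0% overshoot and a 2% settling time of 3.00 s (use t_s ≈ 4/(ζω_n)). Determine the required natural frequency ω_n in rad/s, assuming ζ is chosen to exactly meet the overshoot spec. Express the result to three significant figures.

ω_n ≈ 4.11 rad/s

Inverting the overshoot relation: ζ = |ln 0.340|/√(π² + ln²0.340) = 0.325.
Then ω_n = 4/(ζ t_s) = 4/(0.325 × 3.00) = 4.11 rad/s.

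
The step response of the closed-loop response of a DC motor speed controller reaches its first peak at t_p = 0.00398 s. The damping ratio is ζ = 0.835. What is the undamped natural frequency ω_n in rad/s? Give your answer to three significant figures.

ω_n ≈ 1430 rad/s

Peak time t_p = π/ω_d, so ω_d = π/t_p = π/0.00398 = 789 rad/s.
ω_n = ω_d/√(1−ζ²) = 789/√0.303 = 1430 rad/s.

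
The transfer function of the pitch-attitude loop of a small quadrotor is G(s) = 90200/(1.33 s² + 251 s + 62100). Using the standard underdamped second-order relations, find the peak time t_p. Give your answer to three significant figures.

t_p ≈ 0.0162 s

Dividing through by 1.33: denominator becomes s² + 188.7 s + 46690.
So ω_n = √46690 = 216 rad/s and ζ = 188.7/(2·216) = 0.437.
ω_d = ω_n√(1−ζ²) = 194 rad/s. t_p = π/ω_d = 0.0162 s.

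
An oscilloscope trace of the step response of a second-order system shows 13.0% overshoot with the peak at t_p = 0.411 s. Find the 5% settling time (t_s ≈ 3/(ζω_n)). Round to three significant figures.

t_s ≈ 0.604 s

ζ from %OS: ζ = |ln 0.130|/√(π²+ln²0.130) = 0.545.
From t_p = π/ω_d, ω_d = π/0.411 = 7.64 rad/s, so ω_n = ω_d/√(1−ζ²) = 9.11 rad/s.
t_s ≈ 3/(ζω_n) = 3/(0.545·9.11) = 0.604 s.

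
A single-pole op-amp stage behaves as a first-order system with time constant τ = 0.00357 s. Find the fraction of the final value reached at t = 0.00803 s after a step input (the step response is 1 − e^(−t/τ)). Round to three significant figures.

y/y_∞ ≈ 0.895

y(t)/y_∞ = 1 − e^(−t/τ) = 1 − e^(−0.00803/0.00357) = 1 − e^(−2.25) = 0.895.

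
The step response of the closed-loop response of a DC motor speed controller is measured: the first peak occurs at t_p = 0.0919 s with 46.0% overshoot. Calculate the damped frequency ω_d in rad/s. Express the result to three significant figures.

t_p = π/ω_d, so ω_d = π/0.0919 = 34.2 rad/s.

ω_d ≈ 34.2 rad/s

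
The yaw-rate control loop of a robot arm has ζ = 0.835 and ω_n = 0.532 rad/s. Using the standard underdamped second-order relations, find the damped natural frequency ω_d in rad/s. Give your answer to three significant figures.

ω_d ≈ 0.293 rad/s

ω_d = ω_n√(1−ζ²) = 0.532·√0.303 = 0.293 rad/s.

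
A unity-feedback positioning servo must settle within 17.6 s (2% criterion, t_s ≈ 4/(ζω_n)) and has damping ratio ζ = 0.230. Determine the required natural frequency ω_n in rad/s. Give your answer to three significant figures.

Rearranging t_s ≈ 4/(ζω_n) gives ω_n = 4/(ζ·t_s) = 4/(0.230 × 17.6) = 0.988 rad/s.

ω_n ≈ 0.988 rad/s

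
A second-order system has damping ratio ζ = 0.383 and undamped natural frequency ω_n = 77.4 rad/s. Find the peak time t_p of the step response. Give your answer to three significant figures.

The damped frequency is ω_d = ω_n√(1−ζ²) = 77.4·√(1−0.147) = 71.5 rad/s.
Peak time t_p = π/ω_d = π/71.5 = 0.0439 s.

t_p ≈ 0.0439 s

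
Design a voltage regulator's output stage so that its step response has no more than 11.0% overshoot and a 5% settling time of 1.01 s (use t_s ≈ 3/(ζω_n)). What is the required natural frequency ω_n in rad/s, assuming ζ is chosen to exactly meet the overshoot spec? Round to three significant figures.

ω_n ≈ 5.17 rad/s

Inverting the overshoot relation: ζ = |ln 0.110|/√(π² + ln²0.110) = 0.575.
Then ω_n = 3/(ζ t_s) = 3/(0.575 × 1.01) = 5.17 rad/s.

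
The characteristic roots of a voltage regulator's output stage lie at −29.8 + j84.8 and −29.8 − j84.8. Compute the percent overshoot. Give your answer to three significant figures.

|pole| = ω_n = √(29.8² + 84.8²) = 89.9 rad/s; ζ = cos θ = σ/ω_n = 0.332.
%OS = 100 e^{−πζ/√(1−ζ²)} with ζ = 0.332 gives 33.2%.

%OS ≈ 33.2%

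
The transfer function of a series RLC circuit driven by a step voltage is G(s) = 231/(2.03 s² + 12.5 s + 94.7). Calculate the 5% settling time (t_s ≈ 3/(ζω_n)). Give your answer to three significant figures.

t_s ≈ 0.974 s

Dividing through by 2.03: denominator becomes s² + 6.158 s + 46.65.
So ω_n = √46.65 = 6.83 rad/s and ζ = 6.158/(2·6.83) = 0.451.
t_s ≈ 3/(ζω_n) = 0.974 s.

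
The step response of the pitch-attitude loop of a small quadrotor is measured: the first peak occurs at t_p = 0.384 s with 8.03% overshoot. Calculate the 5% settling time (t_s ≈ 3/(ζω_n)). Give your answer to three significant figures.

t_s ≈ 0.457 s

From the overshoot, ζ = −ln(OS)/√(π²+ln²(OS)) = 0.626.
t_p = π/ω_d ⇒ ω_d = 8.18 rad/s; then ω_n = ω_d/√(1−ζ²) = 10.5 rad/s.
t_s ≈ 3/(ζω_n) = 3/(0.626·10.5) = 0.457 s.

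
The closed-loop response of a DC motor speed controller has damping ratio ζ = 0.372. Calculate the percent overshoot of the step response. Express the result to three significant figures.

%OS ≈ 28.4%

For an underdamped second-order system, %OS = 100·exp(−πζ/√(1−ζ²)).
πζ/√(1−ζ²) = π·0.372/√(1−0.138) = 1.259, so %OS = 100·e^(−1.259) = 28.4%.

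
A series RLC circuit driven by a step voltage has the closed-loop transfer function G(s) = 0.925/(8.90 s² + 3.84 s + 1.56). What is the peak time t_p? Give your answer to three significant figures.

Dividing through by 8.90: denominator becomes s² + 0.4315 s + 0.1753.
So ω_n = √0.1753 = 0.419 rad/s and ζ = 0.4315/(2·0.419) = 0.515.
ω_d = 0.419·√(1 − 0.515²) = 0.359 rad/s. t_p = π/ω_d = 8.76 s.

t_p ≈ 8.76 s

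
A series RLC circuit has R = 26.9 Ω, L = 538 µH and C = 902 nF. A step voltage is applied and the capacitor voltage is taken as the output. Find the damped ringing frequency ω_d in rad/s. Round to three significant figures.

ω_d ≈ 37900 rad/s

For a series RLC circuit (capacitor voltage as output), ω_n = 1/√(LC) = 1/√(538 µH · 902 nF) = 45400 rad/s.
ζ = (R/2)·√(C/L) = (26.9/2)·√(902 nF/538 µH) = 0.551.
ω_d = 45400·√(1 − 0.551²) = 37900 rad/s.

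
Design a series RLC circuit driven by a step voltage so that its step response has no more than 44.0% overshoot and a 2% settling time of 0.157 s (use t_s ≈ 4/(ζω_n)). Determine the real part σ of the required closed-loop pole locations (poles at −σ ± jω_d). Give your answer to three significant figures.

The settling-time spec alone fixes σ = ζω_n = 4/t_s = 4/0.157 = 25.5.
(Overshoot then fixes ζ = 0.253 and hence ω_d = σ·√(1−ζ²)/ζ = 97.5 rad/s.)

σ ≈ 25.5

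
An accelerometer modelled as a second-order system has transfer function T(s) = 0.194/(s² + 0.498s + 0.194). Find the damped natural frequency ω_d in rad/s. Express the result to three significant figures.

ω_n = √0.194 = 0.440 rad/s; ζ = 0.498/(2·0.440) = 0.565.
ω_d = 0.440·√(1 − 0.565²) = 0.363 rad/s.

ω_d ≈ 0.363 rad/s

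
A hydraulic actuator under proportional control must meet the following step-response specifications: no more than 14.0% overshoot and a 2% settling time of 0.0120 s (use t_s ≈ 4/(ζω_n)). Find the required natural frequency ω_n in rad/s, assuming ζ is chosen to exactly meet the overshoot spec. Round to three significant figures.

ζ = −ln(OS)/√(π² + (ln OS)²). With OS = 0.140, ln OS = −1.966 and ζ = 1.966/3.706 = 0.531.
Then ω_n = 4/(ζ t_s) = 4/(0.531 × 0.0120) = 628 rad/s.

ω_n ≈ 628 rad/s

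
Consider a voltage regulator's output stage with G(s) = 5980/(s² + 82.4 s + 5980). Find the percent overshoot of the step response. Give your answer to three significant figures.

Comparing the denominator to s² + 2ζω_n s + ω_n²: ω_n = √5980 = 77.3 rad/s, and 2ζω_n = 82.4 so ζ = 82.4/(2·77.3) = 0.533.
%OS = 100 e^{−πζ/√(1−ζ²)} with ζ = 0.533 gives 13.8%.

%OS ≈ 13.8%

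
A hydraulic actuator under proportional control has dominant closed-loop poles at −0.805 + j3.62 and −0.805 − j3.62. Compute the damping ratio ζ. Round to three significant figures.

With σ = 0.805, ω_d = 3.62: ω_n = √(σ²+ω_d²) = 3.71 rad/s, ζ = σ/ω_n = 0.217.

ζ ≈ 0.217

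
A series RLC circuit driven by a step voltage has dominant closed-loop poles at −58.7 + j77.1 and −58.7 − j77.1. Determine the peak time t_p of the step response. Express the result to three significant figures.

t_p = π/ω_d with ω_d = 77.1 (the imaginary part), so t_p = 0.0407 s.

t_p ≈ 0.0407 s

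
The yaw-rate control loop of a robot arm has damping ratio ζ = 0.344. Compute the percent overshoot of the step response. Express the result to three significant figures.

For an underdamped second-order system, %OS = 100·exp(−πζ/√(1−ζ²)).
πζ/√(1−ζ²) = π·0.344/√(1−0.118) = 1.151, so %OS = 100·e^(−1.151) = 31.6%.

%OS ≈ 31.6%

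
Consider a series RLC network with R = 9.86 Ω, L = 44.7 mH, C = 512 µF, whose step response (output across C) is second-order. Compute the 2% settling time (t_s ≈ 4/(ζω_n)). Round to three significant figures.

For a series RLC circuit (capacitor voltage as output), ω_n = 1/√(LC) = 1/√(44.7 mH · 512 µF) = 209 rad/s.
ζ = (R/2)·√(C/L) = (9.86/2)·√(512 µF/44.7 mH) = 0.528.
t_s ≈ 4/(ζω_n) = 0.0363 s.

t_s ≈ 0.0363 s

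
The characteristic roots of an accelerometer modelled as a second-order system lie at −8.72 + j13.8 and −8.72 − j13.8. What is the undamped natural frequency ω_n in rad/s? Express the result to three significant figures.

ω_n ≈ 16.3 rad/s

The poles are at −σ ± jω_d with σ = 8.72 and ω_d = 13.8, so ω_n = √(σ²+ω_d²) = 16.3 rad/s and ζ = σ/ω_n = 0.534.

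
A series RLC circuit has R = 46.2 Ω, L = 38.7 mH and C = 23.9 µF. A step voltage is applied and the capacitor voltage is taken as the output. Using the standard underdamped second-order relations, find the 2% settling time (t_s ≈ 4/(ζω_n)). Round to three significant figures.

For a series RLC circuit (capacitor voltage as output), ω_n = 1/√(LC) = 1/√(38.7 mH · 23.9 µF) = 1040 rad/s.
ζ = (R/2)·√(C/L) = (46.2/2)·√(23.9 µF/38.7 mH) = 0.574.
t_s ≈ 4/(ζω_n) = 0.00670 s.

t_s ≈ 0.00670 s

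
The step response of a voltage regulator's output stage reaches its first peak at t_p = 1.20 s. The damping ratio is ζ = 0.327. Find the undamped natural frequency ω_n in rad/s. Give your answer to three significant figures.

Peak time t_p = π/ω_d, so ω_d = π/t_p = π/1.20 = 2.62 rad/s.
ω_n = ω_d/√(1−ζ²) = 2.62/√0.893 = 2.77 rad/s.

ω_n ≈ 2.77 rad/s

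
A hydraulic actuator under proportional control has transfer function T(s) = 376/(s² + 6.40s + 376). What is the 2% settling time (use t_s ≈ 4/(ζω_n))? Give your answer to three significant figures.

t_s ≈ 1.25 s

Comparing the denominator to s² + 2ζω_n s + ω_n²: ω_n = √376 = 19.4 rad/s, and 2ζω_n = 6.40 so ζ = 6.40/(2·19.4) = 0.165.
t_s ≈ 4/(ζω_n) = 4/(0.165·19.4) = 1.25 s.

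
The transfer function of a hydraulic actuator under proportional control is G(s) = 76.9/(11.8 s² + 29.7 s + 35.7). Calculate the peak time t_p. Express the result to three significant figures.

Dividing through by 11.8: denominator becomes s² + 2.517 s + 3.025.
So ω_n = √3.025 = 1.74 rad/s and ζ = 2.517/(2·1.74) = 0.724.
ω_d = ω_n√(1−ζ²) = 1.20 rad/s. t_p = π/ω_d = 2.62 s.

t_p ≈ 2.62 s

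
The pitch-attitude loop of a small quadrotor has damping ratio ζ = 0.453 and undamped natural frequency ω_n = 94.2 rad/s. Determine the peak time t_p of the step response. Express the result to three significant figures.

t_p ≈ 0.0374 s

The damped frequency is ω_d = ω_n√(1−ζ²) = 94.2·√(1−0.205) = 84.0 rad/s.
Peak time t_p = π/ω_d = π/84.0 = 0.0374 s.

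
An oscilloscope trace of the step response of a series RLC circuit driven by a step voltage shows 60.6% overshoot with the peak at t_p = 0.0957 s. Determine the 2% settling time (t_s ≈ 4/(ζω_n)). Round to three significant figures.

t_s ≈ 0.764 s

ζ from %OS: ζ = |ln 0.606|/√(π²+ln²0.606) = 0.157.
t_p = π/ω_d ⇒ ω_d = 32.8 rad/s; then ω_n = ω_d/√(1−ζ²) = 33.2 rad/s.
t_s ≈ 4/(ζω_n) = 4/(0.157·33.2) = 0.764 s.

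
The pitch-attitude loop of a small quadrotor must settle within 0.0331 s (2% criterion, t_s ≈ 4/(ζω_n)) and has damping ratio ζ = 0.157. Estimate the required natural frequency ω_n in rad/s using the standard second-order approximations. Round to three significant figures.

ω_n ≈ 770 rad/s

Rearranging t_s ≈ 4/(ζω_n) gives ω_n = 4/(ζ·t_s) = 4/(0.157 × 0.0331) = 770 rad/s.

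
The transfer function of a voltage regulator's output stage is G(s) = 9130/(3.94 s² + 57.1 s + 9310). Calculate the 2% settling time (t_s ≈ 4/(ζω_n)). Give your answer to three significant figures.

Dividing through by 3.94: denominator becomes s² + 14.49 s + 2363.
So ω_n = √2363 = 48.6 rad/s and ζ = 14.49/(2·48.6) = 0.149.
t_s ≈ 4/(ζω_n) = 0.552 s.

t_s ≈ 0.552 s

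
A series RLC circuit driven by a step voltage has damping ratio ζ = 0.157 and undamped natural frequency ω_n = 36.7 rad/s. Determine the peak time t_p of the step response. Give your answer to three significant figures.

The damped frequency is ω_d = ω_n√(1−ζ²) = 36.7·√(1−0.0246) = 36.2 rad/s.
Peak time t_p = π/ω_d = π/36.2 = 0.0867 s.

t_p ≈ 0.0867 s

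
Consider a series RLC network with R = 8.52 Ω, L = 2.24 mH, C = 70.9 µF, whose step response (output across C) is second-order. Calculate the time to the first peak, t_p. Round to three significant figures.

For a series RLC circuit (capacitor voltage as output), ω_n = 1/√(LC) = 1/√(2.24 mH · 70.9 µF) = 2510 rad/s.
ζ = (R/2)·√(C/L) = (8.52/2)·√(70.9 µF/2.24 mH) = 0.758.
The damped frequency ω_d = ω_n√(1−ζ²) = 1640 rad/s. t_p = π/ω_d = 0.00192 s.

t_p ≈ 0.00192 s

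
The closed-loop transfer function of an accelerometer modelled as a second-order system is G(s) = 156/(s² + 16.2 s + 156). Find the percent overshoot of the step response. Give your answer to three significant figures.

%OS ≈ 6.88%

Matching coefficients with s² + 2ζω_n s + ω_n² gives ω_n² = 156 ⇒ ω_n = 12.5 rad/s, and ζ = 16.2/(2ω_n) = 0.649.
%OS = 100 e^{−πζ/√(1−ζ²)} with ζ = 0.649 gives 6.88%.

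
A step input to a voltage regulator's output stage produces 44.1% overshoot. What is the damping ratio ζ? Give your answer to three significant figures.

ζ ≈ 0.252

ζ = −ln(OS)/√(π² + (ln OS)²). With OS = 0.441, ln OS = −0.8187 and ζ = 0.8187/3.247 = 0.252.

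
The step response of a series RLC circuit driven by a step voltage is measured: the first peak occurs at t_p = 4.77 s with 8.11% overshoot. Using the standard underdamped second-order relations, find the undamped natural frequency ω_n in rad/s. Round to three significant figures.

ω_n ≈ 0.843 rad/s

ζ from %OS: ζ = |ln 0.0811|/√(π²+ln²0.0811) = 0.625.
t_p = π/ω_d ⇒ ω_d = 0.659 rad/s; then ω_n = ω_d/√(1−ζ²) = 0.843 rad/s.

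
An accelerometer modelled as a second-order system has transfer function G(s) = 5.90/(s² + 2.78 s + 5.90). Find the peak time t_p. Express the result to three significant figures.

Matching coefficients with s² + 2ζω_n s + ω_n² gives ω_n² = 5.90 ⇒ ω_n = 2.43 rad/s, and ζ = 2.78/(2ω_n) = 0.572.
ω_d = ω_n√(1−ζ²) = 1.99 rad/s. Then t_p = π/ω_d = 1.58 s.

t_p ≈ 1.58 s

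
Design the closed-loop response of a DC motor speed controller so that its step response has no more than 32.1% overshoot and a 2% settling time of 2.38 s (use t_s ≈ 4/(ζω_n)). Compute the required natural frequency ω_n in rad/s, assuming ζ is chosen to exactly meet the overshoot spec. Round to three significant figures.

Inverting the overshoot relation: ζ = |ln 0.321|/√(π² + ln²0.321) = 0.340.
Then ω_n = 4/(ζ t_s) = 4/(0.340 × 2.38) = 4.94 rad/s.

ω_n ≈ 4.94 rad/s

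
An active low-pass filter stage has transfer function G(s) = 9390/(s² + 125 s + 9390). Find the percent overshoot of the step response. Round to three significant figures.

%OS ≈ 7.05%

Matching coefficients with s² + 2ζω_n s + ω_n² gives ω_n² = 9390 ⇒ ω_n = 96.9 rad/s, and ζ = 125/(2ω_n) = 0.645.
%OS = 100 e^{−πζ/√(1−ζ²)} with ζ = 0.645 gives 7.05%.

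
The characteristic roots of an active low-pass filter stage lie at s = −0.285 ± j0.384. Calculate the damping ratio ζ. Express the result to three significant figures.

The poles are at −σ ± jω_d with σ = 0.285 and ω_d = 0.384, so ω_n = √(σ²+ω_d²) = 0.478 rad/s and ζ = σ/ω_n = 0.596.

ζ ≈ 0.596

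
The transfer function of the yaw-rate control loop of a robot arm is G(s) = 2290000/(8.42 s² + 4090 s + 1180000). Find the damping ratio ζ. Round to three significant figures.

Dividing through by 8.42: denominator becomes s² + 485.7 s + 140100.
So ω_n = √140100 = 374 rad/s and ζ = 485.7/(2·374) = 0.649.

ζ ≈ 0.649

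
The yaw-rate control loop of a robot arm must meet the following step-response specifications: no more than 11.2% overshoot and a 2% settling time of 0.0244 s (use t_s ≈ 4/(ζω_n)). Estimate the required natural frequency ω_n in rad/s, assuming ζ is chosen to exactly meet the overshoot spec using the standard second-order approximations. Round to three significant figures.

ω_n ≈ 287 rad/s

Inverting the overshoot relation: ζ = |ln 0.112|/√(π² + ln²0.112) = 0.572.
From t_s ≈ 4/(ζω_n): ω_n = 4/(ζ·t_s) = 4/(0.572·0.0244) = 287 rad/s.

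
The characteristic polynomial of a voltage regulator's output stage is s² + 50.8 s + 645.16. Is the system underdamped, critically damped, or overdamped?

critically damped

a² − 4b = 50.8² − 4·645.16 = 0 (repeated real root); the system is critically damped.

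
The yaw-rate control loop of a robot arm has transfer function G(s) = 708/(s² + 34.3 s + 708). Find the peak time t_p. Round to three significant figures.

t_p ≈ 0.154 s

Matching coefficients with s² + 2ζω_n s + ω_n² gives ω_n² = 708 ⇒ ω_n = 26.6 rad/s, and ζ = 34.3/(2ω_n) = 0.645.
ω_d = 26.6·√(1 − 0.645²) = 20.3 rad/s. Then t_p = π/ω_d = 0.154 s.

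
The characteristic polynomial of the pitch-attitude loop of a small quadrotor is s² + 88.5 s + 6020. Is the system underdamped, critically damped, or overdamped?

a² − 4b = 88.5² − 4·6020 < 0 (complex roots); the system is underdamped.

underdamped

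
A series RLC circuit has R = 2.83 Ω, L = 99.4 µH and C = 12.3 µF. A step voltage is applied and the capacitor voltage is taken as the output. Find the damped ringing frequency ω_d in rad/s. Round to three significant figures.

ω_d ≈ 24800 rad/s

For a series RLC circuit (capacitor voltage as output), ω_n = 1/√(LC) = 1/√(99.4 µH · 12.3 µF) = 28600 rad/s.
ζ = (R/2)·√(C/L) = (2.83/2)·√(12.3 µF/99.4 µH) = 0.498.
The damped frequency ω_d = ω_n√(1−ζ²) = 24800 rad/s.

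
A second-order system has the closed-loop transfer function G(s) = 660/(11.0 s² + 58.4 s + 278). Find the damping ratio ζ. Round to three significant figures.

ζ ≈ 0.528

Dividing through by 11.0: denominator becomes s² + 5.309 s + 25.27.
So ω_n = √25.27 = 5.03 rad/s and ζ = 5.309/(2·5.03) = 0.528.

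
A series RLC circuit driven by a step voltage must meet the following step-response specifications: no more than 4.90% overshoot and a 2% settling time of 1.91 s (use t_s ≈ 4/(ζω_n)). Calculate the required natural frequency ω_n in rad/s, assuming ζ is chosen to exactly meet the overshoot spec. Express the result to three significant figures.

ζ = −ln(OS)/√(π² + (ln OS)²). With OS = 0.0490, ln OS = −3.016 and ζ = 3.016/4.355 = 0.693.
From t_s ≈ 4/(ζω_n): ω_n = 4/(ζ·t_s) = 4/(0.693·1.91) = 3.02 rad/s.

ω_n ≈ 3.02 rad/s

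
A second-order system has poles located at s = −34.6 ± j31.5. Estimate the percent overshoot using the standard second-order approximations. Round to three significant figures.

With σ = 34.6, ω_d = 31.5: ω_n = √(σ²+ω_d²) = 46.8 rad/s, ζ = σ/ω_n = 0.739.
Overshoot: exp(−π·0.739/√(1−0.739²)) = 0.0317, i.e. 3.17%.

%OS ≈ 3.17%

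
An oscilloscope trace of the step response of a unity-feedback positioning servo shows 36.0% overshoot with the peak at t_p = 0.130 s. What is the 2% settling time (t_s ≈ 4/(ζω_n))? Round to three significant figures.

t_s ≈ 0.509 s

From the overshoot, ζ = −ln(OS)/√(π²+ln²(OS)) = 0.309.
t_p = π/ω_d ⇒ ω_d = 24.2 rad/s; then ω_n = ω_d/√(1−ζ²) = 25.4 rad/s.
t_s ≈ 4/(ζω_n) = 4/(0.309·25.4) = 0.509 s.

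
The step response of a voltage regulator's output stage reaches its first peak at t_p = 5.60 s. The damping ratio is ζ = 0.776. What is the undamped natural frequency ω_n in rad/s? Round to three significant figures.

Peak time t_p = π/ω_d, so ω_d = π/t_p = π/5.60 = 0.561 rad/s.
ω_n = ω_d/√(1−ζ²) = 0.561/√0.398 = 0.889 rad/s.

ω_n ≈ 0.889 rad/s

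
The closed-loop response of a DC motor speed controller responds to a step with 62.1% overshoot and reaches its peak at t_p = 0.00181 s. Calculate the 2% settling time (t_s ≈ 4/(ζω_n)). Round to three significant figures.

t_s ≈ 0.0152 s

The overshoot fixes ζ = −ln(OS)/√(π²+ln²(OS)) = 0.150.
From t_p = π/ω_d, ω_d = π/0.00181 = 1740 rad/s, so ω_n = ω_d/√(1−ζ²) = 1760 rad/s.
t_s ≈ 4/(ζω_n) = 4/(0.150·1760) = 0.0152 s.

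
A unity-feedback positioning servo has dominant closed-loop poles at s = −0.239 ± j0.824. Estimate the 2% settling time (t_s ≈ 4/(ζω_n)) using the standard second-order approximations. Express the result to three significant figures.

t_s ≈ 16.7 s

For poles at −σ ± jω_d, ζω_n = σ = 0.239, so t_s ≈ 4/σ = 16.7 s.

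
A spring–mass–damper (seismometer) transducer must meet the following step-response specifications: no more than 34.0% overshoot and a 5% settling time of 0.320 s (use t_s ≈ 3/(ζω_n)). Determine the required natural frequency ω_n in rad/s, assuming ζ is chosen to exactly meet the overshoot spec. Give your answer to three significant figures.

ω_n ≈ 28.9 rad/s

ζ = −ln(OS)/√(π² + (ln OS)²). With OS = 0.340, ln OS = −1.079 and ζ = 1.079/3.322 = 0.325.
Then ω_n = 3/(ζ t_s) = 3/(0.325 × 0.320) = 28.9 rad/s.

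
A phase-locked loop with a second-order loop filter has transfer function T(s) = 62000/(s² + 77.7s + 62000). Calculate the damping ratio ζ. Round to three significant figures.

ζ ≈ 0.156

ω_n = √62000 = 249 rad/s; ζ = 77.7/(2·249) = 0.156.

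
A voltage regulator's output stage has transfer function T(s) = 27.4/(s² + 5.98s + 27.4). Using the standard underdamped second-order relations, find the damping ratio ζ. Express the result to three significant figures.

Comparing the denominator to s² + 2ζω_n s + ω_n²: ω_n = √27.4 = 5.23 rad/s, and 2ζω_n = 5.98 so ζ = 5.98/(2·5.23) = 0.571.

ζ ≈ 0.571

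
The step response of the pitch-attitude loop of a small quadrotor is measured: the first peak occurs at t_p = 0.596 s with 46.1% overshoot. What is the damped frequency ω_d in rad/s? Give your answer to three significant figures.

t_p = π/ω_d, so ω_d = π/0.596 = 5.27 rad/s.

ω_d ≈ 5.27 rad/s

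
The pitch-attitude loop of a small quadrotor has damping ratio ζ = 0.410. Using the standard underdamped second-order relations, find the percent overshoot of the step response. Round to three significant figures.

For an underdamped second-order system, %OS = 100·exp(−πζ/√(1−ζ²)).
πζ/√(1−ζ²) = π·0.410/√(1−0.168) = 1.412, so %OS = 100·e^(−1.412) = 24.4%.

%OS ≈ 24.4%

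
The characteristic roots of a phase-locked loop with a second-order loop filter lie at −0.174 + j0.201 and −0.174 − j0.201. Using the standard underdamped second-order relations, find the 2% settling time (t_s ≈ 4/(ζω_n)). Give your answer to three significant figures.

t_s ≈ 23.0 s

For poles at −σ ± jω_d, ζω_n = σ = 0.174, so t_s ≈ 4/σ = 23.0 s.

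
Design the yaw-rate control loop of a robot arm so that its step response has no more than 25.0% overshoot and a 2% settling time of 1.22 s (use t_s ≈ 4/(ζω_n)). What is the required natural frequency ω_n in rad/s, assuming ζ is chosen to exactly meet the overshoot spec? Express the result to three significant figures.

From %OS = 100·exp(−πζ/√(1−ζ²)), invert to get ζ = −ln(OS)/√(π² + ln²(OS)) with OS = 0.250.
−ln 0.250 = 1.386, so ζ = 1.386/√(π² + 1.922) = 0.404.
From t_s ≈ 4/(ζω_n): ω_n = 4/(ζ·t_s) = 4/(0.404·1.22) = 8.12 rad/s.

ω_n ≈ 8.12 rad/s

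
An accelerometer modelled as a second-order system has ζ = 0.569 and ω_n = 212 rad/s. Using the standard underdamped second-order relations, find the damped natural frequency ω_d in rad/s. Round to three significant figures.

ω_d ≈ 174 rad/s

ω_d = ω_n√(1−ζ²) = 212·√0.676 = 174 rad/s.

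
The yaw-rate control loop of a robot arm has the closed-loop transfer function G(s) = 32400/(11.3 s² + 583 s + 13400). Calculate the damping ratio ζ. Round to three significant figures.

ζ ≈ 0.749

Dividing through by 11.3: denominator becomes s² + 51.59 s + 1186.
So ω_n = √1186 = 34.4 rad/s and ζ = 51.59/(2·34.4) = 0.749.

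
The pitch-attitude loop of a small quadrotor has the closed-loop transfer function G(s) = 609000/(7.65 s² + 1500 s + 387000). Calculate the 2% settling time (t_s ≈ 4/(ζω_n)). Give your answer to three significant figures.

Dividing through by 7.65: denominator becomes s² + 196.1 s + 50590.
So ω_n = √50590 = 225 rad/s and ζ = 196.1/(2·225) = 0.436.
t_s ≈ 4/(ζω_n) = 0.0408 s.

t_s ≈ 0.0408 s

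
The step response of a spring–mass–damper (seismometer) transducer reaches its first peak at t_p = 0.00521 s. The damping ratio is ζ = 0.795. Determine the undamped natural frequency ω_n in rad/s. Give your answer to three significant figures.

ω_n ≈ 994 rad/s

Peak time t_p = π/ω_d, so ω_d = π/t_p = π/0.00521 = 603 rad/s.
ω_n = ω_d/√(1−ζ²) = 603/√0.368 = 994 rad/s.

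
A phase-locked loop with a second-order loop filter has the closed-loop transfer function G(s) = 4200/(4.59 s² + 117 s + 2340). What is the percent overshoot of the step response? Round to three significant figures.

%OS ≈ 11.7%

Dividing through by 4.59: denominator becomes s² + 25.49 s + 509.8.
So ω_n = √509.8 = 22.6 rad/s and ζ = 25.49/(2·22.6) = 0.564.
%OS = 100·exp(−πζ/√(1−ζ²)) = 11.7%.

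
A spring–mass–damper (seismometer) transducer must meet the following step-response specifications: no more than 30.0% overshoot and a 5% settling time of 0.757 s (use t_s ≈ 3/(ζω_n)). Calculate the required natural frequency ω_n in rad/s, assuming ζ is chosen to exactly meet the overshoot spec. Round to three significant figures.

From %OS = 100·exp(−πζ/√(1−ζ²)), invert to get ζ = −ln(OS)/√(π² + ln²(OS)) with OS = 0.300.
−ln 0.300 = 1.204, so ζ = 1.204/√(π² + 1.450) = 0.358.
From t_s ≈ 3/(ζω_n): ω_n = 3/(ζ·t_s) = 3/(0.358·0.757) = 11.1 rad/s.

ω_n ≈ 11.1 rad/s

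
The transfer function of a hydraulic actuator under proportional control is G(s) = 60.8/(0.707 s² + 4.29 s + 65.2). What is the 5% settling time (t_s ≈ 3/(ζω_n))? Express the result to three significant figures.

Dividing through by 0.707: denominator becomes s² + 6.068 s + 92.22.
So ω_n = √92.22 = 9.60 rad/s and ζ = 6.068/(2·9.60) = 0.316.
t_s ≈ 3/(ζω_n) = 0.989 s.

t_s ≈ 0.989 s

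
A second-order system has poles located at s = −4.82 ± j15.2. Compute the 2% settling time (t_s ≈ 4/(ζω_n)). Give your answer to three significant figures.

t_s ≈ 0.830 s

For poles at −σ ± jω_d, ζω_n = σ = 4.82, so t_s ≈ 4/σ = 0.830 s.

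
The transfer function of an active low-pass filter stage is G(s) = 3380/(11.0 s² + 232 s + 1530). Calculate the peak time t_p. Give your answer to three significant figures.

Dividing through by 11.0: denominator becomes s² + 21.09 s + 139.1.
So ω_n = √139.1 = 11.8 rad/s and ζ = 21.09/(2·11.8) = 0.894.
ω_d = 11.8·√(1 − 0.894²) = 5.28 rad/s. t_p = π/ω_d = 0.595 s.

t_p ≈ 0.595 s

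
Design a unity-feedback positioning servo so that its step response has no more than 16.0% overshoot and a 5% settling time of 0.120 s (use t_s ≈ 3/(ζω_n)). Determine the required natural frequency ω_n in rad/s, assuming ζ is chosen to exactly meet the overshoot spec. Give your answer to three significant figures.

ω_n ≈ 49.6 rad/s

From %OS = 100·exp(−πζ/√(1−ζ²)), invert to get ζ = −ln(OS)/√(π² + ln²(OS)) with OS = 0.160.
−ln 0.160 = 1.833, so ζ = 1.833/√(π² + 3.358) = 0.504.
Then ω_n = 3/(ζ t_s) = 3/(0.504 × 0.120) = 49.6 rad/s.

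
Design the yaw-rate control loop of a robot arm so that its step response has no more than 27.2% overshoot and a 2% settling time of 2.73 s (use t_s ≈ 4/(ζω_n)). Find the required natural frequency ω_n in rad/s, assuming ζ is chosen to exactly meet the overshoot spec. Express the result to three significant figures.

ω_n ≈ 3.83 rad/s

Inverting the overshoot relation: ζ = |ln 0.272|/√(π² + ln²0.272) = 0.383.
Then ω_n = 4/(ζ t_s) = 4/(0.383 × 2.73) = 3.83 rad/s.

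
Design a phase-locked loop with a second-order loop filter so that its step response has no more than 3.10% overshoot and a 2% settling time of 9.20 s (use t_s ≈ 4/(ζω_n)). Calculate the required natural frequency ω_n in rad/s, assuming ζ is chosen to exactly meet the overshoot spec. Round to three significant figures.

From %OS = 100·exp(−πζ/√(1−ζ²)), invert to get ζ = −ln(OS)/√(π² + ln²(OS)) with OS = 0.0310.
−ln 0.0310 = 3.474, so ζ = 3.474/√(π² + 12.07) = 0.742.
Then ω_n = 4/(ζ t_s) = 4/(0.742 × 9.20) = 0.586 rad/s.

ω_n ≈ 0.586 rad/s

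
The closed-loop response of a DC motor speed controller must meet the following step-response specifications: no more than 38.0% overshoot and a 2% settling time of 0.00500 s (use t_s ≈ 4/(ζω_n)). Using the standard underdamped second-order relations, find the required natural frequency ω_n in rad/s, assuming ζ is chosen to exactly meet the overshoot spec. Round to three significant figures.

Inverting the overshoot relation: ζ = |ln 0.380|/√(π² + ln²0.380) = 0.294.
Then ω_n = 4/(ζ t_s) = 4/(0.294 × 0.00500) = 2720 rad/s.

ω_n ≈ 2720 rad/s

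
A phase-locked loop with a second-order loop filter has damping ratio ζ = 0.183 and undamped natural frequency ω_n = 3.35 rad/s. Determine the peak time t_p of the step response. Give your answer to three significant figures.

t_p ≈ 0.954 s

The damped frequency is ω_d = ω_n√(1−ζ²) = 3.35·√(1−0.0335) = 3.29 rad/s.
Peak time t_p = π/ω_d = π/3.29 = 0.954 s.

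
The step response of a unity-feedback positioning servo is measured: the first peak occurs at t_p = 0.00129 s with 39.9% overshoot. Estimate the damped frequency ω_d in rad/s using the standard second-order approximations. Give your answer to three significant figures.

ω_d ≈ 2440 rad/s

t_p = π/ω_d, so ω_d = π/0.00129 = 2440 rad/s.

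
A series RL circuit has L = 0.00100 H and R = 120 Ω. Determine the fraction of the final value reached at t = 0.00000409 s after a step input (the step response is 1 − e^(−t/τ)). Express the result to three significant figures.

y/y_∞ ≈ 0.388

τ = L/R = 0.00100/120 = 0.00000833 s.
y(t)/y_∞ = 1 − e^(−t/τ) = 1 − e^(−0.00000409/0.00000833) = 1 − e^(−0.491) = 0.388.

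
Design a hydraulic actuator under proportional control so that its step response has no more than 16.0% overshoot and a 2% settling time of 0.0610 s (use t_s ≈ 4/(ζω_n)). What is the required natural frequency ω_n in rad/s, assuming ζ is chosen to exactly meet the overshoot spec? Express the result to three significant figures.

From %OS = 100·exp(−πζ/√(1−ζ²)), invert to get ζ = −ln(OS)/√(π² + ln²(OS)) with OS = 0.160.
−ln 0.160 = 1.833, so ζ = 1.833/√(π² + 3.358) = 0.504.
From t_s ≈ 4/(ζω_n): ω_n = 4/(ζ·t_s) = 4/(0.504·0.0610) = 130 rad/s.

ω_n ≈ 130 rad/s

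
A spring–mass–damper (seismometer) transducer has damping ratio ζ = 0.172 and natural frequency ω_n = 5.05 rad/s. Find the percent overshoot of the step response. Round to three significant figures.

For an underdamped second-order system, %OS = 100·exp(−πζ/√(1−ζ²)).
πζ/√(1−ζ²) = π·0.172/√(1−0.0296) = 0.5485, so %OS = 100·e^(−0.5485) = 57.8%.

%OS ≈ 57.8%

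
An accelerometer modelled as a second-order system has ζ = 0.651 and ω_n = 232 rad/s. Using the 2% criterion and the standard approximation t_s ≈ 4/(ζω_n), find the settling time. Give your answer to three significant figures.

t_s ≈ 0.0265 s

t_s ≈ 4/(ζω_n) = 4/(0.651 × 232) = 0.0265 s.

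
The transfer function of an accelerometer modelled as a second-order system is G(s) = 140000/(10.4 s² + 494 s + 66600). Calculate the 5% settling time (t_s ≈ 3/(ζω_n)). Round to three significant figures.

Dividing through by 10.4: denominator becomes s² + 47.50 s + 6404.
So ω_n = √6404 = 80.0 rad/s and ζ = 47.50/(2·80.0) = 0.297.
t_s ≈ 3/(ζω_n) = 0.126 s.

t_s ≈ 0.126 s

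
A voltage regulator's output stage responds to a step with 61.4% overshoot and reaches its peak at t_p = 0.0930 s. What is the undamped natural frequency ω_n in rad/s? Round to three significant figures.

From the overshoot, ζ = −ln(OS)/√(π²+ln²(OS)) = 0.153.
t_p = π/ω_d ⇒ ω_d = 33.8 rad/s; then ω_n = ω_d/√(1−ζ²) = 34.2 rad/s.

ω_n ≈ 34.2 rad/s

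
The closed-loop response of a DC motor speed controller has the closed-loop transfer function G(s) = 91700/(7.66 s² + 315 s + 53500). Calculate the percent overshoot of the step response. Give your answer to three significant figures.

%OS ≈ 45.0%

Dividing through by 7.66: denominator becomes s² + 41.12 s + 6984.
So ω_n = √6984 = 83.6 rad/s and ζ = 41.12/(2·83.6) = 0.246.
Overshoot: exp(−π·0.246/√(1−0.246²)) = 0.450, i.e. 45.0%.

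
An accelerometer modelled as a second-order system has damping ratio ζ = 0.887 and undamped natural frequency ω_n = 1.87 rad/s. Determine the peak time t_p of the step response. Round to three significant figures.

t_p ≈ 3.64 s

The damped frequency is ω_d = ω_n√(1−ζ²) = 1.87·√(1−0.787) = 0.864 rad/s.
Peak time t_p = π/ω_d = π/0.864 = 3.64 s.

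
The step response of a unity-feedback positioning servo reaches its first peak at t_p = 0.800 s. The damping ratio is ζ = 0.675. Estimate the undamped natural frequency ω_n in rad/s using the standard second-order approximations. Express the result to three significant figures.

ω_n ≈ 5.32 rad/s

Peak time t_p = π/ω_d, so ω_d = π/t_p = π/0.800 = 3.93 rad/s.
ω_n = ω_d/√(1−ζ²) = 3.93/√0.544 = 5.32 rad/s.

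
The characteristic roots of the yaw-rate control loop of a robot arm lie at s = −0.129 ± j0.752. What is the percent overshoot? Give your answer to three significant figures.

%OS ≈ 58.3%

|pole| = ω_n = √(0.129² + 0.752²) = 0.763 rad/s; ζ = cos θ = σ/ω_n = 0.169.
Overshoot: exp(−π·0.169/√(1−0.169²)) = 0.583, i.e. 58.3%.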